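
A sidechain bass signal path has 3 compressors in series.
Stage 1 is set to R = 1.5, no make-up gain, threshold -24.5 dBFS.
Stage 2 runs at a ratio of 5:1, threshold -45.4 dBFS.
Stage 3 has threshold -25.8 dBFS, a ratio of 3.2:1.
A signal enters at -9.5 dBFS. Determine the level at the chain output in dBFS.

Stage 1: overshoot 15 dB → 15/1.5 = 10 dB → -14.5 dBFS.
Stage 2: 30.9 dB above -45.4 dBFS, reduced 5:1 to 6.18 dB above → -39.22 dBFS.
Stage 3: below threshold (-39.22 ≤ -25.8); passes unchanged; output -39.22 dBFS.

-39.22 dBFS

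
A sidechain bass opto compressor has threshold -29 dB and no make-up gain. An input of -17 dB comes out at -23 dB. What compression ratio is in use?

2:1

Input overshoot = -17 − (-29) = 12 dB; output overshoot = -23 − (-29) = 6 dB.
Ratio = 12 / 6 = 2.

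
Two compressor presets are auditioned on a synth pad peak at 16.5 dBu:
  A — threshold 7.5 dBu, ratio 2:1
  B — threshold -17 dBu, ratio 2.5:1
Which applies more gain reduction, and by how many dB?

B, by 15.6 dB

A: GR = 9 − 9/2 = 4.5 dB.
B: GR = 33.5 − 33.5/2.5 = 20.1 dB.
B reduces 15.6 dB more.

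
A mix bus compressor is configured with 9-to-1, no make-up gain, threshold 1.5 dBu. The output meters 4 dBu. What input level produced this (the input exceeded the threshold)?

That's 2.5 dB above the 1.5 dBu threshold.
Input overshoot = R × output overshoot = 22.5 dB → input = 1.5 + 22.5 = 24 dBu.

24 dBu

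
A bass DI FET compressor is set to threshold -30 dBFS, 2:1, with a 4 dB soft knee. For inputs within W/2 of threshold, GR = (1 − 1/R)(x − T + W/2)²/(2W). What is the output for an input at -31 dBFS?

x − T + W/2 = -31 − (-30) + 2 = 1.
GR = (1 − 1/2) × 1² / 8 = 0.5 × 1 / 8 = 0.0625 dB.
Output = -31 − 0.0625 = -31.0625 dBFS.

-31.0625 dBFS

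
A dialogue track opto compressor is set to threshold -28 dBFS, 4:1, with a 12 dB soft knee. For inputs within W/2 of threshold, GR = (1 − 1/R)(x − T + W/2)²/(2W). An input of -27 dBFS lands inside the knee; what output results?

x − T + W/2 = -27 − (-28) + 6 = 7.
GR = (1 − 1/4) × 7² / 24 = 0.75 × 49 / 24 = 1.53125 dB.
Output = -27 − 1.53125 = -28.53125 dBFS.

-28.53125 dBFS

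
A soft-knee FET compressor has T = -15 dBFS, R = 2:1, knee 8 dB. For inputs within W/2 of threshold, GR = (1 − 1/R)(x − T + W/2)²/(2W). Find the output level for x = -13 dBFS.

x − T + W/2 = -13 − (-15) + 4 = 6.
GR = (1 − 1/2) × 6² / 16 = 0.5 × 36 / 16 = 1.125 dB.
Output = -13 − 1.125 = -14.125 dBFS.

-14.125 dBFS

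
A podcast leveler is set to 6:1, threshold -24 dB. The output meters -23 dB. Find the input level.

-18 dB

Post-compression overshoot = -23 − (-24) = 1 dB.
Input overshoot = R × output overshoot = 6 dB → input = -24 + 6 = -18 dB.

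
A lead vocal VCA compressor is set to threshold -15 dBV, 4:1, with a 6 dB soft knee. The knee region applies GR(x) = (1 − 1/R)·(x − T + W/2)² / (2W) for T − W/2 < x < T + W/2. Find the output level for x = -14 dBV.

-15 dBV

x − T + W/2 = -14 − (-15) + 3 = 4.
GR = (1 − 1/4) × 4² / 12 = 0.75 × 16 / 12 = 1 dB.
Output = -14 − 1 = -15 dBV.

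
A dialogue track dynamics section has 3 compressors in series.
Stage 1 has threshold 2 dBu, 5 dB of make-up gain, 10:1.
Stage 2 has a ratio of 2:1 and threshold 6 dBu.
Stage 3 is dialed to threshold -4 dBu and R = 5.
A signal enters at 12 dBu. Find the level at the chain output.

-1.8 dBu

Stage 1: 12 dBu is 10 dB over 2 dBu; at 10:1 that becomes 1 dB over, giving 3 dBu; +5 dB make-up → 8 dBu.
Stage 2: overshoot 2 dB → 2/2 = 1 dB → 7 dBu.
Stage 3: 7 dBu is 11 dB over -4 dBu; at 5:1 that becomes 2.2 dB over, giving -1.8 dBu.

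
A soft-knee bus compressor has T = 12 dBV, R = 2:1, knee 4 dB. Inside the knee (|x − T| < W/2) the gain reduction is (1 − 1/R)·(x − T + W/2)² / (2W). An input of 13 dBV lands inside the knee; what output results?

12.4375 dBV

x − T + W/2 = 13 − 12 + 2 = 3.
GR = (1 − 1/2) × 3² / 8 = 0.5 × 9 / 8 = 0.5625 dB.
Output = 13 − 0.5625 = 12.4375 dBV.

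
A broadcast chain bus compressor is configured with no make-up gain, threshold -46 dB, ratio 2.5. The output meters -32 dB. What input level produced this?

-11 dB

The compressed level sits -32 − (-46) = 14 dB over threshold.
Input overshoot = R × output overshoot = 35 dB → input = -46 + 35 = -11 dB.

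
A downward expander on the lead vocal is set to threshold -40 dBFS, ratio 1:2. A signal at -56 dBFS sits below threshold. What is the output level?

-72 dBFS

Undershoot = (-40) − (-56) = 16 dB.
At 1:2, that expands to 32 dB under threshold.
Output = -40 − 32 = -72 dBFS.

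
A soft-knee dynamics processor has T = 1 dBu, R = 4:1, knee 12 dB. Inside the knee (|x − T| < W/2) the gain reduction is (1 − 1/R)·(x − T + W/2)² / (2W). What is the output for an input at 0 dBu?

-0.78125 dBu

x − T + W/2 = 0 − 1 + 6 = 5.
GR = (1 − 1/4) × 5² / 24 = 0.75 × 25 / 24 = 0.78125 dB.
Output = 0 − 0.78125 = -0.78125 dBu.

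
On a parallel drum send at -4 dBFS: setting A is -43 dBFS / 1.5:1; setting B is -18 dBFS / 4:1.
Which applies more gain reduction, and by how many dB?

A, by 2.5 dB

A: GR = 39 − 39/1.5 = 13 dB.
B: GR = 14 − 14/4 = 10.5 dB.
A applies 2.5 dB more gain reduction.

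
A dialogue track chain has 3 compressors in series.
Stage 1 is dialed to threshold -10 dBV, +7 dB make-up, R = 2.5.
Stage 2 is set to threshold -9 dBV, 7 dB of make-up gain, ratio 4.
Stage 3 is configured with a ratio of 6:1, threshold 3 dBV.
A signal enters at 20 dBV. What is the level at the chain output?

Stage 1: 20 dBV is 30 dB over -10 dBV; at 2.5:1 that becomes 12 dB over, giving 2 dBV; +7 dB make-up → 9 dBV.
Stage 2: 9 dBV is 18 dB over -9 dBV; at 4:1 that becomes 4.5 dB over, giving -4.5 dBV; +7 dB make-up → 2.5 dBV.
Stage 3: 2.5 dBV ≤ 3 dBV, so stage 3 doesn't engage; output 2.5 dBV.

2.5 dBV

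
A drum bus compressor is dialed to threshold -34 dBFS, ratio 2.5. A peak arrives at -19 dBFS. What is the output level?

-19 dBFS sits 15 dB over threshold.
2.5:1 compression reduces that to 15/2.5 = 6 dB over.
So the level is -34 + 6 = -28 dBFS.

-28 dBFS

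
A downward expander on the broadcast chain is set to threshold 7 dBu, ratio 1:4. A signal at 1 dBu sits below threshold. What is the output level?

-17 dBu

The input is 6 dB below the 7 dBu threshold.
A 1:4 expander multiplies undershoot by 4: 6 × 4 = 24 dB below threshold.
Output = 7 − 24 = -17 dBu.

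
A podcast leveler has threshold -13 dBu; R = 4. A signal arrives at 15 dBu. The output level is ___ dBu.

Overshoot: 15 − (-13) = 28 dB.
At 4:1 the overshoot is divided by 4, leaving 7 dB above threshold.
That puts the output at -6 dBu.

-6 dBu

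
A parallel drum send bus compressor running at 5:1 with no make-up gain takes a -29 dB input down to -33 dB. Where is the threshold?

Let T be the threshold. Output overshoot = (input overshoot)/R, so -33 − T = (-29 − T)/5.
5·(-33 − T) = -29 − T → 4·T = -165 − (-29) = -136.
T = -136/4 = -34 dB.

-34 dB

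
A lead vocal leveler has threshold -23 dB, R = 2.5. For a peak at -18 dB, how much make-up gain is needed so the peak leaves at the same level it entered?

Without make-up, output = threshold + overshoot/2.5 = -23 + 2 = -21 dB.
Gap to target: 3 dB.

3 dB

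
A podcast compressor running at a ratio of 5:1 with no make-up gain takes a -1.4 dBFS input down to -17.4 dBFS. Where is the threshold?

-21.4 dBFS

Gain reduction = -1.4 − (-17.4) = 16 dB; output overshoot = GR / (R − 1) = 16 / 4 = 4 dB.
Threshold = output − output overshoot = -17.4 − 4 = -21.4 dBFS.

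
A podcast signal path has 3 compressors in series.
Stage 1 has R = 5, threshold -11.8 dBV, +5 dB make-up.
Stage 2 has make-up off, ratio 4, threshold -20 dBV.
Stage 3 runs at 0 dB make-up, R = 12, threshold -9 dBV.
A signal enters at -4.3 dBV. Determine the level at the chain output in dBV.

Stage 1: -4.3 dBV is 7.5 dB over -11.8 dBV; at 5:1 that becomes 1.5 dB over, giving -10.3 dBV; +5 dB make-up → -5.3 dBV.
Stage 2: 14.7 dB above -20 dBV, reduced 4:1 to 3.675 dB above → -16.325 dBV.
Stage 3: -16.325 dBV is at or below the -9 dBV threshold — no compression; output -16.325 dBV.

-16.325 dBV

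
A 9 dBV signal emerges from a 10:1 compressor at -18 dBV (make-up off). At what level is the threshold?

-21 dBV

Let T be the threshold. Output overshoot = (input overshoot)/R, so -18 − T = (9 − T)/10.
10·(-18 − T) = 9 − T → 9·T = -180 − 9 = -189.
T = -189/9 = -21 dBV.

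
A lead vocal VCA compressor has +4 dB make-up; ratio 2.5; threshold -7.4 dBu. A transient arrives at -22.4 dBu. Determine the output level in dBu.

-22.4 dBu is 15 dB below the -7.4 dBu threshold, so no gain reduction is applied.
Make-up gain adds 4 dB: -22.4 + 4 = -18.4 dBu.

-18.4 dBu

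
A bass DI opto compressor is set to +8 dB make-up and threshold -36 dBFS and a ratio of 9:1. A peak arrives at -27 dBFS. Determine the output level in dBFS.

The input is 9 dB above the -36 dBFS threshold.
9:1 compression reduces that to 9/9 = 1 dB over.
Output = -36 + 1 = -35 dBFS; make-up adds 8 dB, giving -27 dBFS.

-27 dBFS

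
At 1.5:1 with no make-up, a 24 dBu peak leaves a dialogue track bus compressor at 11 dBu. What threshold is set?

Input is 39 dB above T (since output overshoot × R = input overshoot: (11 − T)·1.5 = 24 − T gives T = -15 dBu).
Check: -15 + (24 − (-15))/1.5 = -15 + 26 = 11 dBu. ✓

-15 dBu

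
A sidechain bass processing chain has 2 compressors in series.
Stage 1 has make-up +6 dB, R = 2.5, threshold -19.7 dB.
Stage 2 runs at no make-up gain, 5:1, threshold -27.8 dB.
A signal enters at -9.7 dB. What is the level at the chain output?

-24.18 dB

Stage 1: 10 dB above -19.7 dB, reduced 2.5:1 to 4 dB above → -15.7 dB; +6 dB make-up → -9.7 dB.
Stage 2: 18.1 dB above -27.8 dB, reduced 5:1 to 3.62 dB above → -24.18 dB.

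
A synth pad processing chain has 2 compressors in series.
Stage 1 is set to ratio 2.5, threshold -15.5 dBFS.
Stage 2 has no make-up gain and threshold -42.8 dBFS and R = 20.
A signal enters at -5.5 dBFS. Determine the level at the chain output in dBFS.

-41.235 dBFS

Stage 1: overshoot 10 dB → 10/2.5 = 4 dB → -11.5 dBFS.
Stage 2: -11.5 dBFS is 31.3 dB over -42.8 dBFS; at 20:1 that becomes 1.565 dB over, giving -41.235 dBFS.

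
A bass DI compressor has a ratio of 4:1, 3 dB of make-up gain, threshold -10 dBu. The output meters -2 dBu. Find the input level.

10 dBu

Remove make-up: -2 − 3 = -5 dBu.
That's 5 dB above the -10 dBu threshold.
Undo the ratio: input overshoot = 5 × 4 = 20 dB, giving input = 10 dBu.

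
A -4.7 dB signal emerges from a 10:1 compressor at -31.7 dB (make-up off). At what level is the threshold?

Gain reduction = -4.7 − (-31.7) = 27 dB; output overshoot = GR / (R − 1) = 27 / 9 = 3 dB.
Threshold = output − output overshoot = -31.7 − 3 = -34.7 dB.

-34.7 dB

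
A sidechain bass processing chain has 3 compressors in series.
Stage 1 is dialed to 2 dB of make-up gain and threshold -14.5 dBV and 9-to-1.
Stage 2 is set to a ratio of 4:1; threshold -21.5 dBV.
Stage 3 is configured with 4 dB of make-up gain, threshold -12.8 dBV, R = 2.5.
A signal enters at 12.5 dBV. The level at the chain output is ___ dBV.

Stage 1: overshoot 27 dB → 27/9 = 3 dB → -11.5 dBV; +2 dB make-up → -9.5 dBV.
Stage 2: overshoot 12 dB → 12/4 = 3 dB → -18.5 dBV.
Stage 3: below threshold (-18.5 ≤ -12.8); passes unchanged; make-up brings it to -14.5 dBV.

-14.5 dBV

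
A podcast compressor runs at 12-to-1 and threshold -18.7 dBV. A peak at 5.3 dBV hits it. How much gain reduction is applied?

The signal is 24 dB above threshold.
A 12:1 ratio leaves 2 dB of that excess.
So the signal is attenuated by 24 − 2 = 22 dB.

22 dB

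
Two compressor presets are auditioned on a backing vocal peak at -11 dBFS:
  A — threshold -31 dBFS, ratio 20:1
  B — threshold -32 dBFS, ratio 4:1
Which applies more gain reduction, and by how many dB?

A: overshoot 20 dB → output overshoot 1 dB → GR 19 dB.
B: overshoot 21 dB → output overshoot 5.25 dB → GR 15.75 dB.
Difference: 3.25 dB in favour of A.

A, by 3.25 dB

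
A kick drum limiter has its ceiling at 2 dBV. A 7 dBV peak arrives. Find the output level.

The limiter clamps the peak to its 2 dBV ceiling.

2 dBV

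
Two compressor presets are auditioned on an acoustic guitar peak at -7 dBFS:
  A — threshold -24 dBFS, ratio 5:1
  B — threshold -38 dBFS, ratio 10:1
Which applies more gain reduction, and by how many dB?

A: GR = 17 − 17/5 = 13.6 dB.
B: GR = 31 − 31/10 = 27.9 dB.
Difference: 14.3 dB in favour of B.

B, by 14.3 dB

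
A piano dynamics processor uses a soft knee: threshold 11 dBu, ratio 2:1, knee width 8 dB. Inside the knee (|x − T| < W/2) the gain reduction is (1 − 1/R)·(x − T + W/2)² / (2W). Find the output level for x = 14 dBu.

x − T + W/2 = 14 − 11 + 4 = 7.
GR = (1 − 1/2) × 7² / 16 = 0.5 × 49 / 16 = 1.53125 dB.
Output = 14 − 1.53125 = 12.46875 dBu.

12.46875 dBu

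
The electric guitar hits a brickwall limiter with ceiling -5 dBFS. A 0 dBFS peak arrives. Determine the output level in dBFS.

-5 dBFS

At ∞:1, everything above -5 dBFS is held at the ceiling.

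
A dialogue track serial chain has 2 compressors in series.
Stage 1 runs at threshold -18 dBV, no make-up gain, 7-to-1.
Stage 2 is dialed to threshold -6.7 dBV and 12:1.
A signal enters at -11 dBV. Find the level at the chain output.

-17 dBV

Stage 1: -11 dBV is 7 dB over -18 dBV; at 7:1 that becomes 1 dB over, giving -17 dBV.
Stage 2: below threshold (-17 ≤ -6.7); passes unchanged; output -17 dBV.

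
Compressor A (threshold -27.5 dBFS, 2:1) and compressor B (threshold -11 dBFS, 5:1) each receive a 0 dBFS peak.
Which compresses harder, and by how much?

A: overshoot 27.5 dB → output overshoot 13.75 dB → GR 13.75 dB.
B: overshoot 11 dB → output overshoot 2.2 dB → GR 8.8 dB.
A reduces 4.95 dB more.

A, by 4.95 dB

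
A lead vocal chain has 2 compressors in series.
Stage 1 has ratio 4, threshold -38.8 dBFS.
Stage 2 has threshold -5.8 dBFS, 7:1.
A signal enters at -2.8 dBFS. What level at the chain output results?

-29.8 dBFS

Stage 1: overshoot 36 dB → 36/4 = 9 dB → -29.8 dBFS.
Stage 2: -29.8 dBFS ≤ -5.8 dBFS, so stage 2 doesn't engage; output -29.8 dBFS.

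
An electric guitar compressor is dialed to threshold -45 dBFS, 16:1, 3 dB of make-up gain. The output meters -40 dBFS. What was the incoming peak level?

-13 dBFS

Before make-up, the level was -40 − 3 = -43 dBFS.
Post-compression overshoot = -43 − (-45) = 2 dB.
Input overshoot = R × output overshoot = 32 dB → input = -45 + 32 = -13 dBFS.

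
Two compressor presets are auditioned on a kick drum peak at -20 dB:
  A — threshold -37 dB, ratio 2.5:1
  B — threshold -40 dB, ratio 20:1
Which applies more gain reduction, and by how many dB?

B, by 8.8 dB

A: overshoot 17 dB → output overshoot 6.8 dB → GR 10.2 dB.
B: overshoot 20 dB → output overshoot 1 dB → GR 19 dB.
B applies 8.8 dB more gain reduction.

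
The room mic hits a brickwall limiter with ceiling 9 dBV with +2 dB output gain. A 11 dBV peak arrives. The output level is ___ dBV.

11 dBV

The limiter clamps the peak to its 9 dBV ceiling.
Output gain then adds 2 dB: 9 + 2 = 11 dBV.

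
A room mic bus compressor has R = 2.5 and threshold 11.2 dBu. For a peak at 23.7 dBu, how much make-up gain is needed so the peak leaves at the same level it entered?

The peak compresses to 11.2 + 12.5/2.5 = 16.2 dBu.
To reach 23.7 dBu requires 23.7 − 16.2 = 7.5 dB of make-up.

7.5 dB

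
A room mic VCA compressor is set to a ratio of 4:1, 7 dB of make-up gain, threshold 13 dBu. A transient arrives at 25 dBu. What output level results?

The input is 12 dB above the 13 dBu threshold.
At 4:1 the overshoot is divided by 4, leaving 3 dB above threshold.
Output = 13 + 3 = 16 dBu; make-up adds 7 dB, giving 23 dBu.

23 dBu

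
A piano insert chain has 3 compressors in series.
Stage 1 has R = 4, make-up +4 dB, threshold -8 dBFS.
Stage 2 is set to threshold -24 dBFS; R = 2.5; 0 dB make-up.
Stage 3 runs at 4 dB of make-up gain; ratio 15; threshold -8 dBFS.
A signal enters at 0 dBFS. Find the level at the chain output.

-11.2 dBFS

Stage 1: 8 dB above -8 dBFS, reduced 4:1 to 2 dB above → -6 dBFS; +4 dB make-up → -2 dBFS.
Stage 2: 22 dB above -24 dBFS, reduced 2.5:1 to 8.8 dB above → -15.2 dBFS.
Stage 3: -15.2 dBFS ≤ -8 dBFS, so stage 3 doesn't engage; make-up brings it to -11.2 dBFS.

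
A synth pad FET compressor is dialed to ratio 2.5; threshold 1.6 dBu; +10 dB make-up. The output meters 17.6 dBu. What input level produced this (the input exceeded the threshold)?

16.6 dBu

Stripping the +10 dB make-up gives 7.6 dBu at the gain stage.
The compressed level sits 7.6 − 1.6 = 6 dB over threshold.
Input overshoot = R × output overshoot = 15 dB → input = 1.6 + 15 = 16.6 dBu.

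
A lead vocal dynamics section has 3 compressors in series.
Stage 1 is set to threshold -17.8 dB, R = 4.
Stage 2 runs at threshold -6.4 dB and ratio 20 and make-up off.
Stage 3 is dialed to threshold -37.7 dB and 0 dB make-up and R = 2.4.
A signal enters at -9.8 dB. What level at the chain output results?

Stage 1: -9.8 dB is 8 dB over -17.8 dB; at 4:1 that becomes 2 dB over, giving -15.8 dB.
Stage 2: below threshold (-15.8 ≤ -6.4); passes unchanged; output -15.8 dB.
Stage 3: 21.9 dB above -37.7 dB, reduced 2.4:1 to 9.125 dB above → -28.575 dB.

-28.575 dB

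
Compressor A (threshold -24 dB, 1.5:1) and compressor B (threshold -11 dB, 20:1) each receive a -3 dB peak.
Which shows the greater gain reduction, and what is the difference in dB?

A: GR = 21 − 21/1.5 = 7 dB.
B: GR = 8 − 8/20 = 7.6 dB.
B applies 0.6 dB more gain reduction.

B, by 0.6 dB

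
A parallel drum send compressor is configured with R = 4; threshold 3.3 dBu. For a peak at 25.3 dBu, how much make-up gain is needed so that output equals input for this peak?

16.5 dB

Without make-up, output = threshold + overshoot/4 = 3.3 + 5.5 = 8.8 dBu.
Gap to target: 16.5 dB.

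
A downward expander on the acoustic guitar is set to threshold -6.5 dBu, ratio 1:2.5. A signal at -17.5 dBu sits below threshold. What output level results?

Undershoot = (-6.5) − (-17.5) = 11 dB.
At 1:2.5, that expands to 27.5 dB under threshold.
Output = -6.5 − 27.5 = -34 dBu.

-34 dBu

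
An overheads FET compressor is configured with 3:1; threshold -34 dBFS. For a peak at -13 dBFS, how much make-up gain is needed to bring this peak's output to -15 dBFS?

Overshoot 21 dB → 21/3 = 7 dB after compression, so the compressed level is -34 + 7 = -27 dBFS.
Make-up = target − compressed = -15 − (-27) = 12 dB.

12 dB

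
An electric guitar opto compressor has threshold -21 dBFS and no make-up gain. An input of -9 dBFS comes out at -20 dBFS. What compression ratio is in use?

Input overshoot = -9 − (-21) = 12 dB; output overshoot = -20 − (-21) = 1 dB.
Ratio = 12 / 1 = 12.

12:1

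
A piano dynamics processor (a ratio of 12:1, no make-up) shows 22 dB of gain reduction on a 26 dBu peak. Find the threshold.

Let T be the threshold. Output overshoot = (input overshoot)/R, so 4 − T = (26 − T)/12.
12·(4 − T) = 26 − T → 11·T = 48 − 26 = 22.
T = 22/11 = 2 dBu.

2 dBu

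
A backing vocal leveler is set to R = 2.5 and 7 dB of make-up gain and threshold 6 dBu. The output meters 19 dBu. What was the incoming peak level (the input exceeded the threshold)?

Before make-up, the level was 19 − 7 = 12 dBu.
That's 6 dB above the 6 dBu threshold.
Undo the ratio: input overshoot = 6 × 2.5 = 15 dB, giving input = 21 dBu.

21 dBu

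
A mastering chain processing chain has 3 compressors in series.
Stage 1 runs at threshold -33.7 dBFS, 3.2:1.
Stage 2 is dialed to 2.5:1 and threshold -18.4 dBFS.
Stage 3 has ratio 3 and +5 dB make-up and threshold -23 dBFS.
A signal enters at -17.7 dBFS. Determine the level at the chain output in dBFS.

Stage 1: 16 dB above -33.7 dBFS, reduced 3.2:1 to 5 dB above → -28.7 dBFS.
Stage 2: -28.7 dBFS is at or below the -18.4 dBFS threshold — no compression; output -28.7 dBFS.
Stage 3: below threshold (-28.7 ≤ -23); passes unchanged; make-up brings it to -23.7 dBFS.

-23.7 dBFS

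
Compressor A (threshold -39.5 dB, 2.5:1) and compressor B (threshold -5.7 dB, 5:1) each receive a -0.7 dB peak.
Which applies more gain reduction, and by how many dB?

A: GR = 38.8 − 38.8/2.5 = 23.28 dB.
B: GR = 5 − 5/5 = 4 dB.
A applies 19.28 dB more gain reduction.

A, by 19.28 dB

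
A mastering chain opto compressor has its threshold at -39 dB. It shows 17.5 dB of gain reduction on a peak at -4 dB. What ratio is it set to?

Input overshoot = -4 − (-39) = 35 dB.
Output overshoot = 35 − 17.5 = 17.5 dB.
Ratio = input overshoot / output overshoot = 35 / 17.5 = 2.

2:1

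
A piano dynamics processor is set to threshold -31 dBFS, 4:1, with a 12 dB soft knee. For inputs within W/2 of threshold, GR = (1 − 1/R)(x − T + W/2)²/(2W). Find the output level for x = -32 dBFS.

-32.78125 dBFS

x − T + W/2 = -32 − (-31) + 6 = 5.
GR = (1 − 1/4) × 5² / 24 = 0.75 × 25 / 24 = 0.78125 dB.
Output = -32 − 0.78125 = -32.78125 dBFS.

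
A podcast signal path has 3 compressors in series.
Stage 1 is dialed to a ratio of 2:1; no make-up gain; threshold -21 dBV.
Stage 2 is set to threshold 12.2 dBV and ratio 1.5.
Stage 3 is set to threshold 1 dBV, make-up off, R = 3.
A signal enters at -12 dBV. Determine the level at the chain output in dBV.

-16.5 dBV

Stage 1: -12 dBV is 9 dB over -21 dBV; at 2:1 that becomes 4.5 dB over, giving -16.5 dBV.
Stage 2: below threshold (-16.5 ≤ 12.2); passes unchanged; output -16.5 dBV.
Stage 3: -16.5 dBV ≤ 1 dBV, so stage 3 doesn't engage; output -16.5 dBV.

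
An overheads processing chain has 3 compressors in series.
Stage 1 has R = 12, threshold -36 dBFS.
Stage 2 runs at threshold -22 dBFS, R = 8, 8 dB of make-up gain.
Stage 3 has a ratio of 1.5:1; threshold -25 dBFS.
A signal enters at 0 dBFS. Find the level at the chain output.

-25 dBFS

Stage 1: overshoot 36 dB → 36/12 = 3 dB → -33 dBFS.
Stage 2: -33 dBFS is at or below the -22 dBFS threshold — no compression; make-up brings it to -25 dBFS.
Stage 3: -25 dBFS is at or below the -25 dBFS threshold — no compression; output -25 dBFS.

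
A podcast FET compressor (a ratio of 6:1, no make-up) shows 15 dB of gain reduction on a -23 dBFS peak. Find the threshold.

-41 dBFS

Gain reduction = -23 − (-38) = 15 dB; output overshoot = GR / (R − 1) = 15 / 5 = 3 dB.
Threshold = output − output overshoot = -38 − 3 = -41 dBFS.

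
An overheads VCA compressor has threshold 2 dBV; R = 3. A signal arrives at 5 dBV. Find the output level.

3 dBV

Overshoot: 5 − 2 = 3 dB.
3:1 compression reduces that to 3/3 = 1 dB over.
Output = 2 + 1 = 3 dBV.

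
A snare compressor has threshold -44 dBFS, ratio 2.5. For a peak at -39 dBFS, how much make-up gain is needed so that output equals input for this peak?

3 dB

Without make-up, output = threshold + overshoot/2.5 = -44 + 2 = -42 dBFS.
Gap to target: 3 dB.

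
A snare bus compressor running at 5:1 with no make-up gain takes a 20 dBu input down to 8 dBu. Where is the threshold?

Gain reduction = 20 − 8 = 12 dB; output overshoot = GR / (R − 1) = 12 / 4 = 3 dB.
Threshold = output − output overshoot = 8 − 3 = 5 dBu.

5 dBu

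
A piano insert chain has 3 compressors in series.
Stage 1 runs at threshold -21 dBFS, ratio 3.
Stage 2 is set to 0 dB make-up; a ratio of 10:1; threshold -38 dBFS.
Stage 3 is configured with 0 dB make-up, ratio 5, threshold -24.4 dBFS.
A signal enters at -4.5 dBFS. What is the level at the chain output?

Stage 1: 16.5 dB above -21 dBFS, reduced 3:1 to 5.5 dB above → -15.5 dBFS.
Stage 2: overshoot 22.5 dB → 22.5/10 = 2.25 dB → -35.75 dBFS.
Stage 3: -35.75 dBFS is at or below the -24.4 dBFS threshold — no compression; output -35.75 dBFS.

-35.75 dBFS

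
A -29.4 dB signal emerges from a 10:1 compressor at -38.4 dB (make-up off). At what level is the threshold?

-39.4 dB

Gain reduction = -29.4 − (-38.4) = 9 dB; output overshoot = GR / (R − 1) = 9 / 9 = 1 dB.
Threshold = output − output overshoot = -38.4 − 1 = -39.4 dB.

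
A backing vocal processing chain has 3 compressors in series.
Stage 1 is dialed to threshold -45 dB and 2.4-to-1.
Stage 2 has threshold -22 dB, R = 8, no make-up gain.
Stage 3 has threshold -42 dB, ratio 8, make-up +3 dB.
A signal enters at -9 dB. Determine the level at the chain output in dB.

Stage 1: 36 dB above -45 dB, reduced 2.4:1 to 15 dB above → -30 dB.
Stage 2: -30 dB is at or below the -22 dB threshold — no compression; output -30 dB.
Stage 3: -30 dB is 12 dB over -42 dB; at 8:1 that becomes 1.5 dB over, giving -40.5 dB; +3 dB make-up → -37.5 dB.

-37.5 dB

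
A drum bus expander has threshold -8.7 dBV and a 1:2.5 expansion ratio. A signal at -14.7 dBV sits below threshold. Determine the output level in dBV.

Below threshold, a 1:2.5 expander applies gain = (2.5−1)×(T − x) of attenuation.
(2.5−1) × 6 = 9 dB, so output = -14.7 − 9 = -23.7 dBV.

-23.7 dBV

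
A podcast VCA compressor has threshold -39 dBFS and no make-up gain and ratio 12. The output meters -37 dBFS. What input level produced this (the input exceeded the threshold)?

The compressed level sits -37 − (-39) = 2 dB over threshold.
Undo the ratio: input overshoot = 2 × 12 = 24 dB, giving input = -15 dBFS.

-15 dBFS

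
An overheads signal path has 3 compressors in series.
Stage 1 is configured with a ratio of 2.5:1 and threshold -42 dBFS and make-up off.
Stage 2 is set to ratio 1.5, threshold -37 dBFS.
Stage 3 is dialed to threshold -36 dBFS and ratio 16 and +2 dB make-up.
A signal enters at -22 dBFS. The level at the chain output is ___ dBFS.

Stage 1: -22 dBFS is 20 dB over -42 dBFS; at 2.5:1 that becomes 8 dB over, giving -34 dBFS.
Stage 2: overshoot 3 dB → 3/1.5 = 2 dB → -35 dBFS.
Stage 3: -35 dBFS is 1 dB over -36 dBFS; at 16:1 that becomes 0.0625 dB over, giving -35.9375 dBFS; +2 dB make-up → -33.9375 dBFS.

-33.9375 dBFS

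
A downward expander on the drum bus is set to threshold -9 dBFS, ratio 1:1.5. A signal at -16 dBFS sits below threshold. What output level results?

The input is 7 dB below the -9 dBFS threshold.
A 1:1.5 expander multiplies undershoot by 1.5: 7 × 1.5 = 10.5 dB below threshold.
Output = -9 − 10.5 = -19.5 dBFS.

-19.5 dBFS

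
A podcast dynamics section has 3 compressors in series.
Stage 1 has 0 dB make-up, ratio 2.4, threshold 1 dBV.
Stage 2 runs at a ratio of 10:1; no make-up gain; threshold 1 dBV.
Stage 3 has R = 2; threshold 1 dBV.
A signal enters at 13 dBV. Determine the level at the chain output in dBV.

Stage 1: 12 dB above 1 dBV, reduced 2.4:1 to 5 dB above → 6 dBV.
Stage 2: 6 dBV is 5 dB over 1 dBV; at 10:1 that becomes 0.5 dB over, giving 1.5 dBV.
Stage 3: 1.5 dBV is 0.5 dB over 1 dBV; at 2:1 that becomes 0.25 dB over, giving 1.25 dBV.

1.25 dBV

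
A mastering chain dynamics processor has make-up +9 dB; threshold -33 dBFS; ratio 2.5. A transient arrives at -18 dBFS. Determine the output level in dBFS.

-18 dBFS

-18 dBFS sits 15 dB over threshold.
The 15 dB excess becomes 6 dB after 2.5:1 reduction.
Output = -33 + 6 = -27 dBFS; make-up adds 9 dB, giving -18 dBFS.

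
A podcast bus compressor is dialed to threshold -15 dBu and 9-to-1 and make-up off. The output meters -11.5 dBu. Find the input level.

That's 3.5 dB above the -15 dBu threshold.
Before 9:1 compression the overshoot was 3.5 × 9 = 31.5 dB, so input = -15 + 31.5 = 16.5 dBu.

16.5 dBu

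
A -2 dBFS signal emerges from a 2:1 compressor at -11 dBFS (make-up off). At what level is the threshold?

Let T be the threshold. Output overshoot = (input overshoot)/R, so -11 − T = (-2 − T)/2.
2·(-11 − T) = -2 − T → 1·T = -22 − (-2) = -20.
T = -20/1 = -20 dBFS.

-20 dBFS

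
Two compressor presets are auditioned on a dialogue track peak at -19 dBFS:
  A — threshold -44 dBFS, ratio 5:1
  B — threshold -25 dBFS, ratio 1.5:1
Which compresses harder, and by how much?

A: GR = 25 − 25/5 = 20 dB.
B: GR = 6 − 6/1.5 = 2 dB.
A applies 18 dB more gain reduction.

A, by 18 dB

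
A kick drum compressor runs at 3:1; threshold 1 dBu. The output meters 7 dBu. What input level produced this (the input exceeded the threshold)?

Post-compression overshoot = 7 − 1 = 6 dB.
Input overshoot = R × output overshoot = 18 dB → input = 1 + 18 = 19 dBu.

19 dBu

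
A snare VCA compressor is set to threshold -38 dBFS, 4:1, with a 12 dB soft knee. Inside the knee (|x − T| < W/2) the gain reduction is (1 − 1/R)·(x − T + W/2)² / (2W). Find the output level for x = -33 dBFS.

x − T + W/2 = -33 − (-38) + 6 = 11.
GR = (1 − 1/4) × 11² / 24 = 0.75 × 121 / 24 = 3.78125 dB.
Output = -33 − 3.78125 = -36.78125 dBFS.

-36.78125 dBFS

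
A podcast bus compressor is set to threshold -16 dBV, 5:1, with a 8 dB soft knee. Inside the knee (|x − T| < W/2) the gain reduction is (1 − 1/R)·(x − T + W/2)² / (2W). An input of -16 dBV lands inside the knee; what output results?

-16.8 dBV

x − T + W/2 = -16 − (-16) + 4 = 4.
GR = (1 − 1/5) × 4² / 16 = 0.8 × 16 / 16 = 0.8 dB.
Output = -16 − 0.8 = -16.8 dBV.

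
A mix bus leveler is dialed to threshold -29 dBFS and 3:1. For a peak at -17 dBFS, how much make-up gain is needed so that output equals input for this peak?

8 dB

The peak compresses to -29 + 12/3 = -25 dBFS.
To reach -17 dBFS requires -17 − (-25) = 8 dB of make-up.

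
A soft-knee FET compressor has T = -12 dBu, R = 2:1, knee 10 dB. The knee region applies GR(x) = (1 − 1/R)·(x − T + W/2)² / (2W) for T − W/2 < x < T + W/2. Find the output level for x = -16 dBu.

-16.025 dBu

x − T + W/2 = -16 − (-12) + 5 = 1.
GR = (1 − 1/2) × 1² / 20 = 0.5 × 1 / 20 = 0.025 dB.
Output = -16 − 0.025 = -16.025 dBu.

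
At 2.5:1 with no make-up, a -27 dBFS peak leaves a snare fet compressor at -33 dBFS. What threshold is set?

-37 dBFS

Gain reduction = -27 − (-33) = 6 dB; output overshoot = GR / (R − 1) = 6 / 1.5 = 4 dB.
Threshold = output − output overshoot = -33 − 4 = -37 dBFS.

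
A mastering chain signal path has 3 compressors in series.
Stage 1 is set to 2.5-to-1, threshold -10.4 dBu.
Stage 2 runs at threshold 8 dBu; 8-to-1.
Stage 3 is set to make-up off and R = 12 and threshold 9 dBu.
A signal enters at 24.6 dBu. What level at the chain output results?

Stage 1: overshoot 35 dB → 35/2.5 = 14 dB → 3.6 dBu.
Stage 2: 3.6 dBu is at or below the 8 dBu threshold — no compression; output 3.6 dBu.
Stage 3: below threshold (3.6 ≤ 9); passes unchanged; output 3.6 dBu.

3.6 dBu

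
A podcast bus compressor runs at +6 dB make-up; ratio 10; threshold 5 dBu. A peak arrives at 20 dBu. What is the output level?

12.5 dBu

The input is 15 dB above the 5 dBu threshold.
10:1 compression reduces that to 15/10 = 1.5 dB over.
Output = 5 + 1.5 = 6.5 dBu; make-up adds 6 dB, giving 12.5 dBu.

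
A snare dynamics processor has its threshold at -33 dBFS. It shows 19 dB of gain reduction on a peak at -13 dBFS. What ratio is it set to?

Input overshoot = -13 − (-33) = 20 dB.
Output overshoot = 20 − 19 = 1 dB.
Ratio = input overshoot / output overshoot = 20 / 1 = 20.

20:1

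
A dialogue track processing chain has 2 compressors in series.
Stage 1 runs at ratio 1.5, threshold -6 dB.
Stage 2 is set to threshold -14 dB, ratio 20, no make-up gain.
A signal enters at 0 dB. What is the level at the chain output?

-13.4 dB

Stage 1: 6 dB above -6 dB, reduced 1.5:1 to 4 dB above → -2 dB.
Stage 2: overshoot 12 dB → 12/20 = 0.6 dB → -13.4 dB.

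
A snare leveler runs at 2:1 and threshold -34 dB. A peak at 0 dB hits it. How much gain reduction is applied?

0 dB exceeds the threshold by 34 dB.
A 2:1 ratio leaves 17 dB of that excess.
GR = overshoot in − overshoot out = 34 − 17 = 17 dB.

17 dB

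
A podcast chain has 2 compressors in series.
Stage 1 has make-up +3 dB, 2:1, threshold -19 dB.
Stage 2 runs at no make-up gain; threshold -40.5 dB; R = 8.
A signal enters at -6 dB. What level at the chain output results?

Stage 1: -6 dB is 13 dB over -19 dB; at 2:1 that becomes 6.5 dB over, giving -12.5 dB; +3 dB make-up → -9.5 dB.
Stage 2: -9.5 dB is 31 dB over -40.5 dB; at 8:1 that becomes 3.875 dB over, giving -36.625 dB.

-36.625 dB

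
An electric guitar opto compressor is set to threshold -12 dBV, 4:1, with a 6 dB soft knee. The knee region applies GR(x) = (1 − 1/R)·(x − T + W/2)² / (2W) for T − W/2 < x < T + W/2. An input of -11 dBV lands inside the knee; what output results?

x − T + W/2 = -11 − (-12) + 3 = 4.
GR = (1 − 1/4) × 4² / 12 = 0.75 × 16 / 12 = 1 dB.
Output = -11 − 1 = -12 dBV.

-12 dBV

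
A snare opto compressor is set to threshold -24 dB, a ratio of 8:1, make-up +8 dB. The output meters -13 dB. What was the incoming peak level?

0 dB

Stripping the +8 dB make-up gives -21 dB at the gain stage.
The compressed level sits -21 − (-24) = 3 dB over threshold.
Input overshoot = R × output overshoot = 24 dB → input = -24 + 24 = 0 dB.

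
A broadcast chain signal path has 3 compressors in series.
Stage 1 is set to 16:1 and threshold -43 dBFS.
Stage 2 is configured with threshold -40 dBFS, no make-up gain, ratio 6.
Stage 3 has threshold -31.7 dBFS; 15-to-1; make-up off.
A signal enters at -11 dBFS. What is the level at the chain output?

-41 dBFS

Stage 1: 32 dB above -43 dBFS, reduced 16:1 to 2 dB above → -41 dBFS.
Stage 2: below threshold (-41 ≤ -40); passes unchanged; output -41 dBFS.
Stage 3: below threshold (-41 ≤ -31.7); passes unchanged; output -41 dBFS.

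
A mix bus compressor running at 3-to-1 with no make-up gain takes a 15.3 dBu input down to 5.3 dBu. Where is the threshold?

0.3 dBu

Let T be the threshold. Output overshoot = (input overshoot)/R, so 5.3 − T = (15.3 − T)/3.
3·(5.3 − T) = 15.3 − T → 2·T = 15.9 − 15.3 = 0.6.
T = 0.6/2 = 0.3 dBu.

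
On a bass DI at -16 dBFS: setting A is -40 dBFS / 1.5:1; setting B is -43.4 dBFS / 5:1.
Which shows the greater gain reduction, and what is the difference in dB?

A: overshoot 24 dB → output overshoot 16 dB → GR 8 dB.
B: overshoot 27.4 dB → output overshoot 5.48 dB → GR 21.92 dB.
Difference: 13.92 dB in favour of B.

B, by 13.92 dB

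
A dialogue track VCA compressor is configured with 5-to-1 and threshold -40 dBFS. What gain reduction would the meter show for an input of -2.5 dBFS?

Overshoot = -2.5 − (-40) = 37.5 dB.
A 5:1 ratio leaves 7.5 dB of that excess.
So the signal is attenuated by 37.5 − 7.5 = 30 dB.

30 dB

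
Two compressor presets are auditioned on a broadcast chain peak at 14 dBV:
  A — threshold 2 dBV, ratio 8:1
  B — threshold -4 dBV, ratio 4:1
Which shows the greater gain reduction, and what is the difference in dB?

A: overshoot 12 dB → output overshoot 1.5 dB → GR 10.5 dB.
B: overshoot 18 dB → output overshoot 4.5 dB → GR 13.5 dB.
B applies 3 dB more gain reduction.

B, by 3 dB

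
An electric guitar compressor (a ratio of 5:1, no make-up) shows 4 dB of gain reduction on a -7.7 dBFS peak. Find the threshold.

-12.7 dBFS

Gain reduction = -7.7 − (-11.7) = 4 dB; output overshoot = GR / (R − 1) = 4 / 4 = 1 dB.
Threshold = output − output overshoot = -11.7 − 1 = -12.7 dBFS.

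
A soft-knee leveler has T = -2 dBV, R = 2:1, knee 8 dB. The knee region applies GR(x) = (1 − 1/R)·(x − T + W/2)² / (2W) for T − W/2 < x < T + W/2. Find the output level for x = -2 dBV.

x − T + W/2 = -2 − (-2) + 4 = 4.
GR = (1 − 1/2) × 4² / 16 = 0.5 × 16 / 16 = 0.5 dB.
Output = -2 − 0.5 = -2.5 dBV.

-2.5 dBV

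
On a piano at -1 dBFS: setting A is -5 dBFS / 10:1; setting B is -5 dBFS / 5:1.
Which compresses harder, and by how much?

A: overshoot 4 dB → output overshoot 0.4 dB → GR 3.6 dB.
B: overshoot 4 dB → output overshoot 0.8 dB → GR 3.2 dB.
A applies 0.4 dB more gain reduction.

A, by 0.4 dB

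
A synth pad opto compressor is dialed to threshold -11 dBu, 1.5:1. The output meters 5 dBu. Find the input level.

13 dBu

Post-compression overshoot = 5 − (-11) = 16 dB.
Before 1.5:1 compression the overshoot was 16 × 1.5 = 24 dB, so input = -11 + 24 = 13 dBu.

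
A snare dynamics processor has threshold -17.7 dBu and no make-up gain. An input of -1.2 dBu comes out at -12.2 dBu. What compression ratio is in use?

3:1

Input overshoot = -1.2 − (-17.7) = 16.5 dB; output overshoot = -12.2 − (-17.7) = 5.5 dB.
Ratio = 16.5 / 5.5 = 3.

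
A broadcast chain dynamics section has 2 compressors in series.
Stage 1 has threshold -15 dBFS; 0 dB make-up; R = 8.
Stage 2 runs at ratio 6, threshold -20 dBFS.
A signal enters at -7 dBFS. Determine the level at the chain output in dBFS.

Stage 1: overshoot 8 dB → 8/8 = 1 dB → -14 dBFS.
Stage 2: overshoot 6 dB → 6/6 = 1 dB → -19 dBFS.

-19 dBFS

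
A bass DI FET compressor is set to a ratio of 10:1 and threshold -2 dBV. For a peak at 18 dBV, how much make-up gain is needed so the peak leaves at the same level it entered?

Overshoot 20 dB → 20/10 = 2 dB after compression, so the compressed level is -2 + 2 = 0 dBV.
Make-up = target − compressed = 18 − 0 = 18 dB.

18 dB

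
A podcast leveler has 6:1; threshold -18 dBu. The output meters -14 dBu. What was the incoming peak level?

That's 4 dB above the -18 dBu threshold.
Input overshoot = R × output overshoot = 24 dB → input = -18 + 24 = 6 dBu.

6 dBu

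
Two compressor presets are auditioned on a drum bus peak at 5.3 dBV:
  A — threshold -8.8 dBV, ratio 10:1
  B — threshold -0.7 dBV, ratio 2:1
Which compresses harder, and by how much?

A: GR = 14.1 − 14.1/10 = 12.69 dB.
B: GR = 6 − 6/2 = 3 dB.
A reduces 9.69 dB more.

A, by 9.69 dB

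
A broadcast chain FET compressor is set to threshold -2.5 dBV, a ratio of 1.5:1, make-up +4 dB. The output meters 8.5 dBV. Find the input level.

8 dBV

Before make-up, the level was 8.5 − 4 = 4.5 dBV.
Post-compression overshoot = 4.5 − (-2.5) = 7 dB.
Input overshoot = R × output overshoot = 10.5 dB → input = -2.5 + 10.5 = 8 dBV.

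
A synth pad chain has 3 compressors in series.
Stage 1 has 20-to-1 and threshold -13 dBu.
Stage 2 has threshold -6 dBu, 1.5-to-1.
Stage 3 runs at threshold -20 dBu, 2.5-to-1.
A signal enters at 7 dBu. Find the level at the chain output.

-16.8 dBu

Stage 1: 20 dB above -13 dBu, reduced 20:1 to 1 dB above → -12 dBu.
Stage 2: -12 dBu is at or below the -6 dBu threshold — no compression; output -12 dBu.
Stage 3: overshoot 8 dB → 8/2.5 = 3.2 dB → -16.8 dBu.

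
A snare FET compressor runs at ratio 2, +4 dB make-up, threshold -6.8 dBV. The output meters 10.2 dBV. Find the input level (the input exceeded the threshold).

Before make-up, the level was 10.2 − 4 = 6.2 dBV.
Post-compression overshoot = 6.2 − (-6.8) = 13 dB.
Input overshoot = R × output overshoot = 26 dB → input = -6.8 + 26 = 19.2 dBV.

19.2 dBV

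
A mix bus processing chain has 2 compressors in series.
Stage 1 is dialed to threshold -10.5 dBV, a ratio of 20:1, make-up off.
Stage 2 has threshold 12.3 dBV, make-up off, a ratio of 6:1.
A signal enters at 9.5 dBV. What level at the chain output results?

-9.5 dBV

Stage 1: 20 dB above -10.5 dBV, reduced 20:1 to 1 dB above → -9.5 dBV.
Stage 2: -9.5 dBV ≤ 12.3 dBV, so stage 2 doesn't engage; output -9.5 dBV.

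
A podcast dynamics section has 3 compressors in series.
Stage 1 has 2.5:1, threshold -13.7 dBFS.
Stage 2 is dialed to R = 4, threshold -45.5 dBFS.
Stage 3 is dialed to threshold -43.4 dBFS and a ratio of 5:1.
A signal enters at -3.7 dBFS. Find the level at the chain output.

Stage 1: -3.7 dBFS is 10 dB over -13.7 dBFS; at 2.5:1 that becomes 4 dB over, giving -9.7 dBFS.
Stage 2: overshoot 35.8 dB → 35.8/4 = 8.95 dB → -36.55 dBFS.
Stage 3: 6.85 dB above -43.4 dBFS, reduced 5:1 to 1.37 dB above → -42.03 dBFS.

-42.03 dBFS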